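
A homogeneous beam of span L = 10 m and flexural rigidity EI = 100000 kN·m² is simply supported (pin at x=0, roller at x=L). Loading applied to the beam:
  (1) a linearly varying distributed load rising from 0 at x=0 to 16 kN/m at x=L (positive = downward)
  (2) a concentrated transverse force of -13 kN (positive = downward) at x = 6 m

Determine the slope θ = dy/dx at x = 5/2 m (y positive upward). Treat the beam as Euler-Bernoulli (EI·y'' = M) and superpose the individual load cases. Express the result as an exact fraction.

θ(5/2) = -125159/72000000 rad

Load 1 — triangular load w₀=16 kN/m (0→w₀ over full span):
  θ_1 = -w₀(7L⁴-30L²x²+15x⁴)/(360LEI) = -16·(7·10⁴-30·10²·(5/2)²+15·(5/2)⁴)/(360·10·100000) = -1327/576000 rad
Load 2 — point force P=-13 kN at a=6 m (b=L-a=4):
  θ_2 = -Pb(L²-b²-3x²)/(6LEI)  [x≤a] = -(-13)·4·(10²-4²-3·(5/2)²)/(6·10·100000) = 1131/2000000 rad
Superposition: θ = Σ θ_i = -125159/72000000 rad ≈ -0.001738 rad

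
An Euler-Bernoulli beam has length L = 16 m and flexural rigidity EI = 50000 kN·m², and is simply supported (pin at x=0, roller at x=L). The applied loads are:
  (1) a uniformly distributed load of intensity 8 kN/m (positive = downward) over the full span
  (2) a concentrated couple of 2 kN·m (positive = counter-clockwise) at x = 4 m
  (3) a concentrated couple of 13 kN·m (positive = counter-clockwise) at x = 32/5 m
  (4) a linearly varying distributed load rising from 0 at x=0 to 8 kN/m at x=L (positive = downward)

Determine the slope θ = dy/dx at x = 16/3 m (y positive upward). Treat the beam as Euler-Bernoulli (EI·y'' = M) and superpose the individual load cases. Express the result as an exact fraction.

θ(16/3) = -6019597/303750000 rad

Load 1 — uniform load w=8 kN/m over full span:
  θ_1 = -w(L³-6Lx²+4x³)/(24EI) = -8·(16³-6·16·(16/3)²+4·(16/3)³)/(24·50000) = -3328/253125 rad
Load 2 — applied couple M₀=2 kN·m at a=4 m (b=L-a=12):
  θ_2 = (M₀x²/(2L)-M₀(x-a)+C₁)/EI  [x>a] with C₁=M₀(3b²-L²)/(6L)=11/3 = (2·(16/3)²/(2·16)-2·((16/3)-4)+(11/3))/50000 = 1/18000 rad
Load 3 — applied couple M₀=13 kN·m at a=32/5 m (b=L-a=48/5):
  θ_3 = (M₀x²/(2L)+C₁)/EI  [x≤a] with C₁=M₀(3b²-L²)/(6L)=208/75 = (13·(16/3)²/(2·16)+(208/75))/50000 = 403/1406250 rad
Load 4 — triangular load w₀=8 kN/m (0→w₀ over full span):
  θ_4 = -w₀(7L⁴-30L²x²+15x⁴)/(360LEI) = -8·(7·16⁴-30·16²·(16/3)²+15·(16/3)⁴)/(360·16·50000) = -26624/3796875 rad
Superposition: θ = Σ θ_i = -6019597/303750000 rad ≈ -0.019818 rad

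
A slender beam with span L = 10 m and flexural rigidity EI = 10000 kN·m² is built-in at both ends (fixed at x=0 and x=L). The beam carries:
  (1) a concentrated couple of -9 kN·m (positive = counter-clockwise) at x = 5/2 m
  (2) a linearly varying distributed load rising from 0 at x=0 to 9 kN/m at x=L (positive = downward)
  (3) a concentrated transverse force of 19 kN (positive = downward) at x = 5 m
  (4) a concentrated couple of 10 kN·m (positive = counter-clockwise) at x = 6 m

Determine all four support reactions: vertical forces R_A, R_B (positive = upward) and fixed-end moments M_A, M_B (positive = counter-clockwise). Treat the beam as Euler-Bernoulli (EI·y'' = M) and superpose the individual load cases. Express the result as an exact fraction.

R_A = 9371/400 kN, M_A = 4691/80 kN·m, R_B = 16229/400 kN, M_B = -5629/80 kN·m

Load 1 — applied couple M₀=-9 kN·m at a=5/2 m (b=L-a=15/2):
  R_A = 6M₀ab/L³ = 6·(-9)·(5/2)·(15/2)/10³ = -81/80 kN
  M_A = M₀b(2a-b)/L² = (-9)·(15/2)·(2·(5/2)-(15/2))/10² = 27/16 kN·m
  R_B = -6M₀ab/L³ = -6·(-9)·(5/2)·(15/2)/10³ = 81/80 kN
  M_B = M₀a(2b-a)/L² = (-9)·(5/2)·(2·(15/2)-(5/2))/10² = -45/16 kN·m
Load 2 — triangular load w₀=9 kN/m (0→w₀ over full span):
  R_A = 3w₀L/20 = 3·9·10/20 = 27/2 kN
  M_A = w₀L²/30 = 9·10²/30 = 30 kN·m
  R_B = 7w₀L/20 = 7·9·10/20 = 63/2 kN
  M_B = -w₀L²/20 = -9·10²/20 = -45 kN·m
Load 3 — point force P=19 kN at a=5 m (b=L-a=5):
  R_A = Pb²(3a+b)/L³ = 19·5²·(3·5+5)/10³ = 19/2 kN
  M_A = Pab²/L² = 19·5·5²/10² = 95/4 kN·m
  R_B = Pa²(a+3b)/L³ = 19·5²·(5+3·5)/10³ = 19/2 kN
  M_B = -Pa²b/L² = -19·5²·5/10² = -95/4 kN·m
Load 4 — applied couple M₀=10 kN·m at a=6 m (b=L-a=4):
  R_A = 6M₀ab/L³ = 6·10·6·4/10³ = 36/25 kN
  M_A = M₀b(2a-b)/L² = 10·4·(2·6-4)/10² = 16/5 kN·m
  R_B = -6M₀ab/L³ = -6·10·6·4/10³ = -36/25 kN
  M_B = M₀a(2b-a)/L² = 10·6·(2·4-6)/10² = 6/5 kN·m
Superposition: R_A = 9371/400 kN, M_A = 4691/80 kN·m, R_B = 16229/400 kN, M_B = -5629/80 kN·m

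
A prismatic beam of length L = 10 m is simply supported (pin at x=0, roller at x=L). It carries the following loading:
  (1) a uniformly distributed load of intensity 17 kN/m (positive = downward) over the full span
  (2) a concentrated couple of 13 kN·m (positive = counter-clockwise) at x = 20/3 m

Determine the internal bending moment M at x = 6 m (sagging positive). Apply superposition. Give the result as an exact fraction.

M(6) = 1059/5 kN·m

Load 1 — uniform load w=17 kN/m over full span:
  M_1 = wx(L-x)/2 = 17·6·(10-6)/2 = 204 kN·m
Load 2 — applied couple M₀=13 kN·m at a=20/3 m (b=L-a=10/3):
  M_2 = M₀x/L  [x≤a] = 13·6/10 = 39/5 kN·m
Superposition: M = Σ M_i = 1059/5 kN·m ≈ 211.800000 kN·m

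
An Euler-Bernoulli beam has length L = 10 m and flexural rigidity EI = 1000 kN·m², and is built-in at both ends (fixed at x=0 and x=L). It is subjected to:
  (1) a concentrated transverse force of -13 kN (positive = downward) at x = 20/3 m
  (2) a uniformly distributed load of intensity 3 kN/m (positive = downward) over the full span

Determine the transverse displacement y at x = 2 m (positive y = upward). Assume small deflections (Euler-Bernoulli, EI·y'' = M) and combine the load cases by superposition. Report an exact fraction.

y(2) = -349/20250 m

Load 1 — point force P=-13 kN at a=20/3 m (b=L-a=10/3):
  y_1 = -Pb²x²(3aL-(3a+b)x)/(6L³EI)  [x≤a] = -(-13)·(10/3)²·2²·(3·(20/3)·10-(3·(20/3)+(10/3))·2)/(6·10³·1000) = 299/20250 m
Load 2 — uniform load w=3 kN/m over full span:
  y_2 = -wx²(L-x)²/(24EI) = -3·2²·(10-2)²/(24·1000) = -4/125 m
Superposition: y = Σ y_i = -349/20250 m ≈ -0.017235 m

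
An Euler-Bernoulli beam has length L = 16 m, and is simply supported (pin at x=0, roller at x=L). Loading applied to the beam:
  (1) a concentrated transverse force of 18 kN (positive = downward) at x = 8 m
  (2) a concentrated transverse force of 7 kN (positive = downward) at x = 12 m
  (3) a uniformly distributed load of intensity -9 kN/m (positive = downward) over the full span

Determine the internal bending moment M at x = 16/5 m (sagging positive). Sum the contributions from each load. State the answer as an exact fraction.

M(16/5) = -3748/25 kN·m

Load 1 — point force P=18 kN at a=8 m (b=L-a=8):
  M_1 = Pbx/L  [x≤a] = 18·8·(16/5)/16 = 144/5 kN·m
Load 2 — point force P=7 kN at a=12 m (b=L-a=4):
  M_2 = Pbx/L  [x≤a] = 7·4·(16/5)/16 = 28/5 kN·m
Load 3 — uniform load w=-9 kN/m over full span:
  M_3 = wx(L-x)/2 = (-9)·(16/5)·(16-(16/5))/2 = -4608/25 kN·m
Superposition: M = Σ M_i = -3748/25 kN·m ≈ -149.920000 kN·m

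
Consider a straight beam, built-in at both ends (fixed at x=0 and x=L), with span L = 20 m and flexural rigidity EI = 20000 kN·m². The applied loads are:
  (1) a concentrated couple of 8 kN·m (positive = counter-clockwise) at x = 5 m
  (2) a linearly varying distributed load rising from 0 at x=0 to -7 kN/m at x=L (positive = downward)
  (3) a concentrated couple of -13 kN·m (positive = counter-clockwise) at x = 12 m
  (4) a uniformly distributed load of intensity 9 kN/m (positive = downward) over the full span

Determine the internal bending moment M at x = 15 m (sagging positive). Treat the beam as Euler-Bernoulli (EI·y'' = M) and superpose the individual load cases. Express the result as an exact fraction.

Load 1 — applied couple M₀=8 kN·m at a=5 m (b=L-a=15):
  M_1 = R_Ax - M_A - M₀  [x>a] with R_A=9/20, M_A=-3/2 = (9/20)·15 - (-3/2) - 8 = 1/4 kN·m
Load 2 — triangular load w₀=-7 kN/m (0→w₀ over full span):
  M_2 = 3w₀Lx/20 - w₀L²/30 - w₀x³/(6L) = 3·(-7)·20·15/20 - (-7)·20²/30 - (-7)·15³/(6·20) = -595/24 kN·m
Load 3 — applied couple M₀=-13 kN·m at a=12 m (b=L-a=8):
  M_3 = R_Ax - M_A - M₀  [x>a] with R_A=-117/125, M_A=-104/25 = (-117/125)·15 - (-104/25) - (-13) = 78/25 kN·m
Load 4 — uniform load w=9 kN/m over full span:
  M_4 = wLx/2 - wL²/12 - wx²/2 = 9·20·15/2 - 9·20²/12 - 9·15²/2 = 75/2 kN·m
Superposition: M = Σ M_i = 9647/600 kN·m ≈ 16.078333 kN·m

M(15) = 9647/600 kN·m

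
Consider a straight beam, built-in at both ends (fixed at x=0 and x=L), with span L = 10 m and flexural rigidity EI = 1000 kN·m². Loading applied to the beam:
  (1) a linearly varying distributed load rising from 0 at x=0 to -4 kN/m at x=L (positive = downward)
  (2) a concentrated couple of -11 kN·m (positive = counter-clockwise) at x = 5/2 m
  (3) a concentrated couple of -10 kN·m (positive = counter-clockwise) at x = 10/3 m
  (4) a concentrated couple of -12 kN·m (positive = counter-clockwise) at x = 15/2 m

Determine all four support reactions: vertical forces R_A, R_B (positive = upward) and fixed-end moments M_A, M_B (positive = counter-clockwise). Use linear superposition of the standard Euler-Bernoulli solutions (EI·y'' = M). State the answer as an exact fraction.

Load 1 — triangular load w₀=-4 kN/m (0→w₀ over full span):
  R_A = 3w₀L/20 = 3·(-4)·10/20 = -6 kN
  M_A = w₀L²/30 = (-4)·10²/30 = -40/3 kN·m
  R_B = 7w₀L/20 = 7·(-4)·10/20 = -14 kN
  M_B = -w₀L²/20 = -(-4)·10²/20 = 20 kN·m
Load 2 — applied couple M₀=-11 kN·m at a=5/2 m (b=L-a=15/2):
  R_A = 6M₀ab/L³ = 6·(-11)·(5/2)·(15/2)/10³ = -99/80 kN
  M_A = M₀b(2a-b)/L² = (-11)·(15/2)·(2·(5/2)-(15/2))/10² = 33/16 kN·m
  R_B = -6M₀ab/L³ = -6·(-11)·(5/2)·(15/2)/10³ = 99/80 kN
  M_B = M₀a(2b-a)/L² = (-11)·(5/2)·(2·(15/2)-(5/2))/10² = -55/16 kN·m
Load 3 — applied couple M₀=-10 kN·m at a=10/3 m (b=L-a=20/3):
  R_A = 6M₀ab/L³ = 6·(-10)·(10/3)·(20/3)/10³ = -4/3 kN
  M_A = M₀b(2a-b)/L² = (-10)·(20/3)·(2·(10/3)-(20/3))/10² = 0 kN·m
  R_B = -6M₀ab/L³ = -6·(-10)·(10/3)·(20/3)/10³ = 4/3 kN
  M_B = M₀a(2b-a)/L² = (-10)·(10/3)·(2·(20/3)-(10/3))/10² = -10/3 kN·m
Load 4 — applied couple M₀=-12 kN·m at a=15/2 m (b=L-a=5/2):
  R_A = 6M₀ab/L³ = 6·(-12)·(15/2)·(5/2)/10³ = -27/20 kN
  M_A = M₀b(2a-b)/L² = (-12)·(5/2)·(2·(15/2)-(5/2))/10² = -15/4 kN·m
  R_B = -6M₀ab/L³ = -6·(-12)·(15/2)·(5/2)/10³ = 27/20 kN
  M_B = M₀a(2b-a)/L² = (-12)·(15/2)·(2·(5/2)-(15/2))/10² = 9/4 kN·m
Superposition: R_A = -2381/240 kN, M_A = -721/48 kN·m, R_B = -2419/240 kN, M_B = 743/48 kN·m

R_A = -2381/240 kN, M_A = -721/48 kN·m, R_B = -2419/240 kN, M_B = 743/48 kN·m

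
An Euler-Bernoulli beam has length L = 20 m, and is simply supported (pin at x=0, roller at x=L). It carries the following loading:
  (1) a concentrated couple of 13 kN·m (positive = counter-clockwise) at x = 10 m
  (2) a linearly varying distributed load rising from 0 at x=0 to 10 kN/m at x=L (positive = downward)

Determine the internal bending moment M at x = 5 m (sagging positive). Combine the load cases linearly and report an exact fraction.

M(5) = 319/2 kN·m

Load 1 — applied couple M₀=13 kN·m at a=10 m (b=L-a=10):
  M_1 = M₀x/L  [x≤a] = 13·5/20 = 13/4 kN·m
Load 2 — triangular load w₀=10 kN/m (0→w₀ over full span):
  M_2 = w₀Lx/6 - w₀x³/(6L) = 10·20·5/6 - 10·5³/(6·20) = 625/4 kN·m
Superposition: M = Σ M_i = 319/2 kN·m ≈ 159.500000 kN·m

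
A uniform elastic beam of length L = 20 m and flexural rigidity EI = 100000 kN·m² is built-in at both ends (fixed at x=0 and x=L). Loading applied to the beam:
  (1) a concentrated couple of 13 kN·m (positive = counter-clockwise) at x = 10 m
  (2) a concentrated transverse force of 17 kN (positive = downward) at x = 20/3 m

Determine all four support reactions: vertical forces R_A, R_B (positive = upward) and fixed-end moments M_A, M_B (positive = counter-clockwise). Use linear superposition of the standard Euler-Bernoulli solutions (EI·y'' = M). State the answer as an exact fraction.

Load 1 — applied couple M₀=13 kN·m at a=10 m (b=L-a=10):
  R_A = 6M₀ab/L³ = 6·13·10·10/20³ = 39/40 kN
  M_A = M₀b(2a-b)/L² = 13·10·(2·10-10)/20² = 13/4 kN·m
  R_B = -6M₀ab/L³ = -6·13·10·10/20³ = -39/40 kN
  M_B = M₀a(2b-a)/L² = 13·10·(2·10-10)/20² = 13/4 kN·m
Load 2 — point force P=17 kN at a=20/3 m (b=L-a=40/3):
  R_A = Pb²(3a+b)/L³ = 17·(40/3)²·(3·(20/3)+(40/3))/20³ = 340/27 kN
  M_A = Pab²/L² = 17·(20/3)·(40/3)²/20² = 1360/27 kN·m
  R_B = Pa²(a+3b)/L³ = 17·(20/3)²·((20/3)+3·(40/3))/20³ = 119/27 kN
  M_B = -Pa²b/L² = -17·(20/3)²·(40/3)/20² = -680/27 kN·m
Superposition: R_A = 14653/1080 kN, M_A = 5791/108 kN·m, R_B = 3707/1080 kN, M_B = -2369/108 kN·m

R_A = 14653/1080 kN, M_A = 5791/108 kN·m, R_B = 3707/1080 kN, M_B = -2369/108 kN·m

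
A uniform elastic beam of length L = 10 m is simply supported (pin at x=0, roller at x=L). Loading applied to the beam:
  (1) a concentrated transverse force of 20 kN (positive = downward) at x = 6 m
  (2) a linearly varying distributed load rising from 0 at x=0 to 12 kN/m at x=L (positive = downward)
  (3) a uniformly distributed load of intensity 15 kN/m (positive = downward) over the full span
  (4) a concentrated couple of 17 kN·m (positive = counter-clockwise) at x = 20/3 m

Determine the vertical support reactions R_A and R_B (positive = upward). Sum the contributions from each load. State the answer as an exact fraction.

Load 1 — point force P=20 kN at a=6 m (b=L-a=4):
  R_A = Pb/L = 20·4/10 = 8 kN
  R_B = Pa/L = 20·6/10 = 12 kN
Load 2 — triangular load w₀=12 kN/m (0→w₀ over full span):
  R_A = w₀L/6 = 12·10/6 = 20 kN
  R_B = w₀L/3 = 12·10/3 = 40 kN
Load 3 — uniform load w=15 kN/m over full span:
  R_A = wL/2 = 15·10/2 = 75 kN
  R_B = wL/2 = 15·10/2 = 75 kN
Load 4 — applied couple M₀=17 kN·m at a=20/3 m (b=L-a=10/3):
  R_A = M₀/L = 17/10 kN
  R_B = -M₀/L = -17/10 kN
Superposition: R_A = 1047/10 kN, R_B = 1253/10 kN

R_A = 1047/10 kN, R_B = 1253/10 kN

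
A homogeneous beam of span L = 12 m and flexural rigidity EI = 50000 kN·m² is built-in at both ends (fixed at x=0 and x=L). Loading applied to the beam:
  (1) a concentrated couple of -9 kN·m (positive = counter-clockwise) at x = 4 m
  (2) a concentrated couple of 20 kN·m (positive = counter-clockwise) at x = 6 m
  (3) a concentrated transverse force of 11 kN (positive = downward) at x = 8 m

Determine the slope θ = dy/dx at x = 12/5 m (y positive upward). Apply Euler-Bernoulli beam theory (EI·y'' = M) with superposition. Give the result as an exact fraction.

θ(12/5) = -43/93750 rad

Load 1 — applied couple M₀=-9 kN·m at a=4 m (b=L-a=8):
  θ_1 = (R_Ax²/2 - M_Ax)/EI  [x≤a] with R_A=-1, M_A=0 = ((-1)·(12/5)²/2 - 0·(12/5))/50000 = -9/156250 rad
Load 2 — applied couple M₀=20 kN·m at a=6 m (b=L-a=6):
  θ_2 = (R_Ax²/2 - M_Ax)/EI  [x≤a] with R_A=5/2, M_A=5 = ((5/2)·(12/5)²/2 - 5·(12/5))/50000 = -3/31250 rad
Load 3 — point force P=11 kN at a=8 m (b=L-a=4):
  θ_3 = -Pb²x(2aL-(3a+b)x)/(2L³EI)  [x≤a] = -11·4²·(12/5)·(2·8·12-(3·8+4)·(12/5))/(2·12³·50000) = -143/468750 rad
Superposition: θ = Σ θ_i = -43/93750 rad ≈ -0.000459 rad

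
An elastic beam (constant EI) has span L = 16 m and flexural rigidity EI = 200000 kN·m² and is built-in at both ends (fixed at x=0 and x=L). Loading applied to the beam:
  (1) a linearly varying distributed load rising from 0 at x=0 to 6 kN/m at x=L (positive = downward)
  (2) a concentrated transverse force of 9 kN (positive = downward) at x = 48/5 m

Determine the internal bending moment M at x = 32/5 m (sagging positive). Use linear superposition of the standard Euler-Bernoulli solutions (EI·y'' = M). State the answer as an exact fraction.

M(32/5) = 19392/625 kN·m

Load 1 — triangular load w₀=6 kN/m (0→w₀ over full span):
  M_1 = 3w₀Lx/20 - w₀L²/30 - w₀x³/(6L) = 3·6·16·(32/5)/20 - 6·16²/30 - 6·(32/5)³/(6·16) = 3072/125 kN·m
Load 2 — point force P=9 kN at a=48/5 m (b=L-a=32/5):
  M_2 = Pb²(3a+b)x/L³ - Pab²/L²  [x≤a] = 9·(32/5)²·(3·(48/5)+(32/5))·(32/5)/16³ - 9·(48/5)·(32/5)²/16² = 4032/625 kN·m
Superposition: M = Σ M_i = 19392/625 kN·m ≈ 31.027200 kN·m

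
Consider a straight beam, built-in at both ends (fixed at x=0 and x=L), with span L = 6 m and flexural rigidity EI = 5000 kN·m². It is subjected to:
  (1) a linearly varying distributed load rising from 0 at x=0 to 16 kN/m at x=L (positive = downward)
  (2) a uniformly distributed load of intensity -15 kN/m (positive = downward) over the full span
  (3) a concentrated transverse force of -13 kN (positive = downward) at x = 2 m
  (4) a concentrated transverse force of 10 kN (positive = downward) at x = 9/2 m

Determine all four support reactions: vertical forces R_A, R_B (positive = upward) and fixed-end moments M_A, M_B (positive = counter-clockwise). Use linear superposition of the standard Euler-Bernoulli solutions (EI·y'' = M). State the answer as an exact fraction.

R_A = -83521/2160 kN, M_A = -24871/720 kN·m, R_B = -13679/2160 kN, M_B = 9749/720 kN·m

Load 1 — triangular load w₀=16 kN/m (0→w₀ over full span):
  R_A = 3w₀L/20 = 3·16·6/20 = 72/5 kN
  M_A = w₀L²/30 = 16·6²/30 = 96/5 kN·m
  R_B = 7w₀L/20 = 7·16·6/20 = 168/5 kN
  M_B = -w₀L²/20 = -16·6²/20 = -144/5 kN·m
Load 2 — uniform load w=-15 kN/m over full span:
  R_A = wL/2 = (-15)·6/2 = -45 kN
  M_A = wL²/12 = (-15)·6²/12 = -45 kN·m
  R_B = wL/2 = (-15)·6/2 = -45 kN
  M_B = -wL²/12 = -(-15)·6²/12 = 45 kN·m
Load 3 — point force P=-13 kN at a=2 m (b=L-a=4):
  R_A = Pb²(3a+b)/L³ = (-13)·4²·(3·2+4)/6³ = -260/27 kN
  M_A = Pab²/L² = (-13)·2·4²/6² = -104/9 kN·m
  R_B = Pa²(a+3b)/L³ = (-13)·2²·(2+3·4)/6³ = -91/27 kN
  M_B = -Pa²b/L² = -(-13)·2²·4/6² = 52/9 kN·m
Load 4 — point force P=10 kN at a=9/2 m (b=L-a=3/2):
  R_A = Pb²(3a+b)/L³ = 10·(3/2)²·(3·(9/2)+(3/2))/6³ = 25/16 kN
  M_A = Pab²/L² = 10·(9/2)·(3/2)²/6² = 45/16 kN·m
  R_B = Pa²(a+3b)/L³ = 10·(9/2)²·((9/2)+3·(3/2))/6³ = 135/16 kN
  M_B = -Pa²b/L² = -10·(9/2)²·(3/2)/6² = -135/16 kN·m
Superposition: R_A = -83521/2160 kN, M_A = -24871/720 kN·m, R_B = -13679/2160 kN, M_B = 9749/720 kN·m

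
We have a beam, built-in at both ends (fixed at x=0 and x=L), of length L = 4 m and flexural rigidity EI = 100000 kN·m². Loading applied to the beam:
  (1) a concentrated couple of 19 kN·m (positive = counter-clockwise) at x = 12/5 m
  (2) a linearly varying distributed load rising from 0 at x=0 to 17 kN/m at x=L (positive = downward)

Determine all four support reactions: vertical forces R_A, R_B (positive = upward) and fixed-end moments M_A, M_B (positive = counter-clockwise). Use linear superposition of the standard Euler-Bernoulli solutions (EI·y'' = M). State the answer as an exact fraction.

R_A = 426/25 kN, M_A = 1136/75 kN·m, R_B = 424/25 kN, M_B = -283/25 kN·m

Load 1 — applied couple M₀=19 kN·m at a=12/5 m (b=L-a=8/5):
  R_A = 6M₀ab/L³ = 6·19·(12/5)·(8/5)/4³ = 171/25 kN
  M_A = M₀b(2a-b)/L² = 19·(8/5)·(2·(12/5)-(8/5))/4² = 152/25 kN·m
  R_B = -6M₀ab/L³ = -6·19·(12/5)·(8/5)/4³ = -171/25 kN
  M_B = M₀a(2b-a)/L² = 19·(12/5)·(2·(8/5)-(12/5))/4² = 57/25 kN·m
Load 2 — triangular load w₀=17 kN/m (0→w₀ over full span):
  R_A = 3w₀L/20 = 3·17·4/20 = 51/5 kN
  M_A = w₀L²/30 = 17·4²/30 = 136/15 kN·m
  R_B = 7w₀L/20 = 7·17·4/20 = 119/5 kN
  M_B = -w₀L²/20 = -17·4²/20 = -68/5 kN·m
Superposition: R_A = 426/25 kN, M_A = 1136/75 kN·m, R_B = 424/25 kN, M_B = -283/25 kN·m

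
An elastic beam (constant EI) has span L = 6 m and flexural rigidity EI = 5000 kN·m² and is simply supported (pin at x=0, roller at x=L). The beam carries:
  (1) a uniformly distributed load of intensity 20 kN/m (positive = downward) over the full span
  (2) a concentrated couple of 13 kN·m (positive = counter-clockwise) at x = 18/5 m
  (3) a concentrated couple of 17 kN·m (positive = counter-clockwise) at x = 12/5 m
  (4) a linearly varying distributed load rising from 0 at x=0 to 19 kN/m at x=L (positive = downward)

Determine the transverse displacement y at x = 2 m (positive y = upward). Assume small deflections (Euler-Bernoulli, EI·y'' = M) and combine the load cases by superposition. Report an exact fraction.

Load 1 — uniform load w=20 kN/m over full span:
  y_1 = -wx(L³-2Lx²+x³)/(24EI) = -20·2·(6³-2·6·2²+2³)/(24·5000) = -22/375 m
Load 2 — applied couple M₀=13 kN·m at a=18/5 m (b=L-a=12/5):
  y_2 = (M₀x³/(6L)+C₁x)/EI  [x≤a] with C₁=M₀(3b²-L²)/(6L)=-169/25 = (13·2³/(6·6)+(-169/25)·2)/5000 = -299/140625 m
Load 3 — applied couple M₀=17 kN·m at a=12/5 m (b=L-a=18/5):
  y_3 = (M₀x³/(6L)+C₁x)/EI  [x≤a] with C₁=M₀(3b²-L²)/(6L)=34/25 = (17·2³/(6·6)+(34/25)·2)/5000 = 731/562500 m
Load 4 — triangular load w₀=19 kN/m (0→w₀ over full span):
  y_4 = -w₀x(7L⁴-10L²x²+3x⁴)/(360LEI) = -19·2·(7·6⁴-10·6²·2²+3·2⁴)/(360·6·5000) = -152/5625 m
Superposition: y = Σ y_i = -9733/112500 m ≈ -0.086516 m

y(2) = -9733/112500 m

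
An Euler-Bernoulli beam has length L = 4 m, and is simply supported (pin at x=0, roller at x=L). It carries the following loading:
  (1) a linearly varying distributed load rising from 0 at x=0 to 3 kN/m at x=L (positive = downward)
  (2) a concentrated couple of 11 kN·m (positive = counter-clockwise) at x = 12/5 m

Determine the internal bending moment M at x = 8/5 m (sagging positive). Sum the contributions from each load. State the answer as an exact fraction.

M(8/5) = 886/125 kN·m

Load 1 — triangular load w₀=3 kN/m (0→w₀ over full span):
  M_1 = w₀Lx/6 - w₀x³/(6L) = 3·4·(8/5)/6 - 3·(8/5)³/(6·4) = 336/125 kN·m
Load 2 — applied couple M₀=11 kN·m at a=12/5 m (b=L-a=8/5):
  M_2 = M₀x/L  [x≤a] = 11·(8/5)/4 = 22/5 kN·m
Superposition: M = Σ M_i = 886/125 kN·m ≈ 7.088000 kN·m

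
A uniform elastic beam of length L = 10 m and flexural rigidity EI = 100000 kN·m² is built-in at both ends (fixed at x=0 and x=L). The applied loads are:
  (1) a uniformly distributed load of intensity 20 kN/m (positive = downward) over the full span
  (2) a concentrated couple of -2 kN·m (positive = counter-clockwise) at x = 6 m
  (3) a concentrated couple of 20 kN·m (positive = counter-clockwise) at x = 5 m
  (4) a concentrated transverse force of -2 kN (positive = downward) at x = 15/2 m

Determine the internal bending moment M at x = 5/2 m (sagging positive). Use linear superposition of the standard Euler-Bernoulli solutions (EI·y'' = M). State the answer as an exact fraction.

Load 1 — uniform load w=20 kN/m over full span:
  M_1 = wLx/2 - wL²/12 - wx²/2 = 20·10·(5/2)/2 - 20·10²/12 - 20·(5/2)²/2 = 125/6 kN·m
Load 2 — applied couple M₀=-2 kN·m at a=6 m (b=L-a=4):
  M_2 = R_Ax - M_A  [x≤a] with R_A=-36/125, M_A=-16/25 = (-36/125)·(5/2) - (-16/25) = -2/25 kN·m
Load 3 — applied couple M₀=20 kN·m at a=5 m (b=L-a=5):
  M_3 = R_Ax - M_A  [x≤a] with R_A=3, M_A=5 = 3·(5/2) - 5 = 5/2 kN·m
Load 4 — point force P=-2 kN at a=15/2 m (b=L-a=5/2):
  M_4 = Pb²(3a+b)x/L³ - Pab²/L²  [x≤a] = (-2)·(5/2)²·(3·(15/2)+(5/2))·(5/2)/10³ - (-2)·(15/2)·(5/2)²/10² = 5/32 kN·m
Superposition: M = Σ M_i = 56183/2400 kN·m ≈ 23.409583 kN·m

M(5/2) = 56183/2400 kN·m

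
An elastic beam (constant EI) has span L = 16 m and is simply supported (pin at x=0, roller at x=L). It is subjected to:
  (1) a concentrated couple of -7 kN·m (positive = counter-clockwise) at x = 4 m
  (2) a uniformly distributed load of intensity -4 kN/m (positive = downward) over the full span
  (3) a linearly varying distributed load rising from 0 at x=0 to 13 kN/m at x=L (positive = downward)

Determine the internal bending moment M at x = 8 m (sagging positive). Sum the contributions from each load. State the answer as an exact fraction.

Load 1 — applied couple M₀=-7 kN·m at a=4 m (b=L-a=12):
  M_1 = M₀x/L - M₀  [x>a] = (-7)·8/16 - (-7) = 7/2 kN·m
Load 2 — uniform load w=-4 kN/m over full span:
  M_2 = wx(L-x)/2 = (-4)·8·(16-8)/2 = -128 kN·m
Load 3 — triangular load w₀=13 kN/m (0→w₀ over full span):
  M_3 = w₀Lx/6 - w₀x³/(6L) = 13·16·8/6 - 13·8³/(6·16) = 208 kN·m
Superposition: M = Σ M_i = 167/2 kN·m ≈ 83.500000 kN·m

M(8) = 167/2 kN·m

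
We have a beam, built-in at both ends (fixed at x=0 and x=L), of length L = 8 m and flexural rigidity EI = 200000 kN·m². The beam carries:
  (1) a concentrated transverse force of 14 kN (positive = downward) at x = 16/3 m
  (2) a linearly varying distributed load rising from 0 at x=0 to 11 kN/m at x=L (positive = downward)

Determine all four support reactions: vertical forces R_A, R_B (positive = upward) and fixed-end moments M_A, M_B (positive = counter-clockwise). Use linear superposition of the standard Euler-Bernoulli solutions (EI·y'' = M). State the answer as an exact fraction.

R_A = 2272/135 kN, M_A = 4288/135 kN·m, R_B = 5558/135 kN, M_B = -6992/135 kN·m

Load 1 — point force P=14 kN at a=16/3 m (b=L-a=8/3):
  R_A = Pb²(3a+b)/L³ = 14·(8/3)²·(3·(16/3)+(8/3))/8³ = 98/27 kN
  M_A = Pab²/L² = 14·(16/3)·(8/3)²/8² = 224/27 kN·m
  R_B = Pa²(a+3b)/L³ = 14·(16/3)²·((16/3)+3·(8/3))/8³ = 280/27 kN
  M_B = -Pa²b/L² = -14·(16/3)²·(8/3)/8² = -448/27 kN·m
Load 2 — triangular load w₀=11 kN/m (0→w₀ over full span):
  R_A = 3w₀L/20 = 3·11·8/20 = 66/5 kN
  M_A = w₀L²/30 = 11·8²/30 = 352/15 kN·m
  R_B = 7w₀L/20 = 7·11·8/20 = 154/5 kN
  M_B = -w₀L²/20 = -11·8²/20 = -176/5 kN·m
Superposition: R_A = 2272/135 kN, M_A = 4288/135 kN·m, R_B = 5558/135 kN, M_B = -6992/135 kN·m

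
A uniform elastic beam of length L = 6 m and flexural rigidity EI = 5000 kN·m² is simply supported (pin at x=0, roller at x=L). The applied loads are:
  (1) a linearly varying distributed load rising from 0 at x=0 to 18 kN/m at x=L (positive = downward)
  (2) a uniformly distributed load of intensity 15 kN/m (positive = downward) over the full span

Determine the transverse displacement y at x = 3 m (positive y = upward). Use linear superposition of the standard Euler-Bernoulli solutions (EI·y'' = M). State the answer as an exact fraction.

Load 1 — triangular load w₀=18 kN/m (0→w₀ over full span):
  y_1 = -w₀x(7L⁴-10L²x²+3x⁴)/(360LEI) = -18·3·(7·6⁴-10·6²·3²+3·3⁴)/(360·6·5000) = -243/8000 m
Load 2 — uniform load w=15 kN/m over full span:
  y_2 = -wx(L³-2Lx²+x³)/(24EI) = -15·3·(6³-2·6·3²+3³)/(24·5000) = -81/1600 m
Superposition: y = Σ y_i = -81/1000 m ≈ -0.081000 m

y(3) = -81/1000 m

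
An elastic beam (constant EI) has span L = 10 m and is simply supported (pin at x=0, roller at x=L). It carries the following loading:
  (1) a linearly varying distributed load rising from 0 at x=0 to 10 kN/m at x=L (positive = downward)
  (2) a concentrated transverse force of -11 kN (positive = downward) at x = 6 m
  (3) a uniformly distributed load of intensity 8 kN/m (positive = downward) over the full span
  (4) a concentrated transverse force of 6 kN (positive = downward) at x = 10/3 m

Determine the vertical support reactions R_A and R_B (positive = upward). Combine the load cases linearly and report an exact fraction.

Load 1 — triangular load w₀=10 kN/m (0→w₀ over full span):
  R_A = w₀L/6 = 10·10/6 = 50/3 kN
  R_B = w₀L/3 = 10·10/3 = 100/3 kN
Load 2 — point force P=-11 kN at a=6 m (b=L-a=4):
  R_A = Pb/L = (-11)·4/10 = -22/5 kN
  R_B = Pa/L = (-11)·6/10 = -33/5 kN
Load 3 — uniform load w=8 kN/m over full span:
  R_A = wL/2 = 8·10/2 = 40 kN
  R_B = wL/2 = 8·10/2 = 40 kN
Load 4 — point force P=6 kN at a=10/3 m (b=L-a=20/3):
  R_A = Pb/L = 6·(20/3)/10 = 4 kN
  R_B = Pa/L = 6·(10/3)/10 = 2 kN
Superposition: R_A = 844/15 kN, R_B = 1031/15 kN

R_A = 844/15 kN, R_B = 1031/15 kN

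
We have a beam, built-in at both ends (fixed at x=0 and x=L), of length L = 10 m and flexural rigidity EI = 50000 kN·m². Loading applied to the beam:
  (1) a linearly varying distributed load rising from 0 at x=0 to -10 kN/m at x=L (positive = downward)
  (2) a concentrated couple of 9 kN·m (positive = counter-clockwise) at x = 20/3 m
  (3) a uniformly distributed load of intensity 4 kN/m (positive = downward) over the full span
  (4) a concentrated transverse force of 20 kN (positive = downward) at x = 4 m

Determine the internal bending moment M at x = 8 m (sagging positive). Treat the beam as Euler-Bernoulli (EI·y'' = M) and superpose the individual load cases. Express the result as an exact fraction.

M(8) = -764/75 kN·m

Load 1 — triangular load w₀=-10 kN/m (0→w₀ over full span):
  M_1 = 3w₀Lx/20 - w₀L²/30 - w₀x³/(6L) = 3·(-10)·10·8/20 - (-10)·10²/30 - (-10)·8³/(6·10) = -4/3 kN·m
Load 2 — applied couple M₀=9 kN·m at a=20/3 m (b=L-a=10/3):
  M_2 = R_Ax - M_A - M₀  [x>a] with R_A=6/5, M_A=3 = (6/5)·8 - 3 - 9 = -12/5 kN·m
Load 3 — uniform load w=4 kN/m over full span:
  M_3 = wLx/2 - wL²/12 - wx²/2 = 4·10·8/2 - 4·10²/12 - 4·8²/2 = -4/3 kN·m
Load 4 — point force P=20 kN at a=4 m (b=L-a=6):
  M_4 = Pa²(a+3b)(L-x)/L³ - Pa²b/L²  [x>a] = 20·4²·(4+3·6)·(10-8)/10³ - 20·4²·6/10² = -128/25 kN·m
Superposition: M = Σ M_i = -764/75 kN·m ≈ -10.186667 kN·m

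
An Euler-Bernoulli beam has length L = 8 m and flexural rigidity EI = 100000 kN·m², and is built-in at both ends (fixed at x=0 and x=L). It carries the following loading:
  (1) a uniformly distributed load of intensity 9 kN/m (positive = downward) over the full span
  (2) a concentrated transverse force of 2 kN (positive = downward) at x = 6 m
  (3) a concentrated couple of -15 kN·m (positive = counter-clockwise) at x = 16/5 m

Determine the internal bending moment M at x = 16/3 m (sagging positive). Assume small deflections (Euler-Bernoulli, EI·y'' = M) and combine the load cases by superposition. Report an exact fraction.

Load 1 — uniform load w=9 kN/m over full span:
  M_1 = wLx/2 - wL²/12 - wx²/2 = 9·8·(16/3)/2 - 9·8²/12 - 9·(16/3)²/2 = 16 kN·m
Load 2 — point force P=2 kN at a=6 m (b=L-a=2):
  M_2 = Pb²(3a+b)x/L³ - Pab²/L²  [x≤a] = 2·2²·(3·6+2)·(16/3)/8³ - 2·6·2²/8² = 11/12 kN·m
Load 3 — applied couple M₀=-15 kN·m at a=16/5 m (b=L-a=24/5):
  M_3 = R_Ax - M_A - M₀  [x>a] with R_A=-27/10, M_A=-9/5 = (-27/10)·(16/3) - (-9/5) - (-15) = 12/5 kN·m
Superposition: M = Σ M_i = 1159/60 kN·m ≈ 19.316667 kN·m

M(16/3) = 1159/60 kN·m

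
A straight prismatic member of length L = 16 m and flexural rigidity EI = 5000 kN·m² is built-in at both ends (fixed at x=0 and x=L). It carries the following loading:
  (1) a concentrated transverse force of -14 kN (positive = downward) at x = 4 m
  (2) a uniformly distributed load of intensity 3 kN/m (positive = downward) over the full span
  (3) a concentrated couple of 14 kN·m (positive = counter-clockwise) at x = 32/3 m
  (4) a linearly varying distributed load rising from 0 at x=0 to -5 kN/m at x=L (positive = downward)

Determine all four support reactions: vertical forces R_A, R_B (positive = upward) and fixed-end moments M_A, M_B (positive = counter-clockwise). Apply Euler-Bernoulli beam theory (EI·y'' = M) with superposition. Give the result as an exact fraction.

R_A = 65/48 kN, M_A = -11/2 kN·m, R_B = -353/48 kN, M_B = 21/2 kN·m

Load 1 — point force P=-14 kN at a=4 m (b=L-a=12):
  R_A = Pb²(3a+b)/L³ = (-14)·12²·(3·4+12)/16³ = -189/16 kN
  M_A = Pab²/L² = (-14)·4·12²/16² = -63/2 kN·m
  R_B = Pa²(a+3b)/L³ = (-14)·4²·(4+3·12)/16³ = -35/16 kN
  M_B = -Pa²b/L² = -(-14)·4²·12/16² = 21/2 kN·m
Load 2 — uniform load w=3 kN/m over full span:
  R_A = wL/2 = 3·16/2 = 24 kN
  M_A = wL²/12 = 3·16²/12 = 64 kN·m
  R_B = wL/2 = 3·16/2 = 24 kN
  M_B = -wL²/12 = -3·16²/12 = -64 kN·m
Load 3 — applied couple M₀=14 kN·m at a=32/3 m (b=L-a=16/3):
  R_A = 6M₀ab/L³ = 6·14·(32/3)·(16/3)/16³ = 7/6 kN
  M_A = M₀b(2a-b)/L² = 14·(16/3)·(2·(32/3)-(16/3))/16² = 14/3 kN·m
  R_B = -6M₀ab/L³ = -6·14·(32/3)·(16/3)/16³ = -7/6 kN
  M_B = M₀a(2b-a)/L² = 14·(32/3)·(2·(16/3)-(32/3))/16² = 0 kN·m
Load 4 — triangular load w₀=-5 kN/m (0→w₀ over full span):
  R_A = 3w₀L/20 = 3·(-5)·16/20 = -12 kN
  M_A = w₀L²/30 = (-5)·16²/30 = -128/3 kN·m
  R_B = 7w₀L/20 = 7·(-5)·16/20 = -28 kN
  M_B = -w₀L²/20 = -(-5)·16²/20 = 64 kN·m
Superposition: R_A = 65/48 kN, M_A = -11/2 kN·m, R_B = -353/48 kN, M_B = 21/2 kN·m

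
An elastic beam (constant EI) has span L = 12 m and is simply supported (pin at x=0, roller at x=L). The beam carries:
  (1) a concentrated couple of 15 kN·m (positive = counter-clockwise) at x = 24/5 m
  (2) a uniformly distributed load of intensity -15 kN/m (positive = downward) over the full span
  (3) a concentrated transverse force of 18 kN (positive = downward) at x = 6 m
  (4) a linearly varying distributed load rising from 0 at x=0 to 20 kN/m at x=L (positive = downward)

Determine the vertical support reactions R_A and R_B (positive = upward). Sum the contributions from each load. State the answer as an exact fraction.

Load 1 — applied couple M₀=15 kN·m at a=24/5 m (b=L-a=36/5):
  R_A = M₀/L = 15/12 = 5/4 kN
  R_B = -M₀/L = -15/12 = -5/4 kN
Load 2 — uniform load w=-15 kN/m over full span:
  R_A = wL/2 = (-15)·12/2 = -90 kN
  R_B = wL/2 = (-15)·12/2 = -90 kN
Load 3 — point force P=18 kN at a=6 m (b=L-a=6):
  R_A = Pb/L = 18·6/12 = 9 kN
  R_B = Pa/L = 18·6/12 = 9 kN
Load 4 — triangular load w₀=20 kN/m (0→w₀ over full span):
  R_A = w₀L/6 = 20·12/6 = 40 kN
  R_B = w₀L/3 = 20·12/3 = 80 kN
Superposition: R_A = -159/4 kN, R_B = -9/4 kN

R_A = -159/4 kN, R_B = -9/4 kN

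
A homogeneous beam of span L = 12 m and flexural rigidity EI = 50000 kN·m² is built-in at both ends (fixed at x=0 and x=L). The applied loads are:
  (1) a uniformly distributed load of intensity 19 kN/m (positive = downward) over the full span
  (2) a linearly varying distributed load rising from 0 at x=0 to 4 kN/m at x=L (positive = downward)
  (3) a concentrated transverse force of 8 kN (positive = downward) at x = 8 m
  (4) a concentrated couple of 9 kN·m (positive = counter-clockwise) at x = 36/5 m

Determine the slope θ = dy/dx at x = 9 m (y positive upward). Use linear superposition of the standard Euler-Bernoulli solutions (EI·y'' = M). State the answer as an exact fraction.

θ(9) = 60359/10000000 rad

Load 1 — uniform load w=19 kN/m over full span:
  θ_1 = -wx(L-x)(L-2x)/(12EI) = -19·9·(12-9)·(12-2·9)/(12·50000) = 513/100000 rad
Load 2 — triangular load w₀=4 kN/m (0→w₀ over full span):
  θ_2 = -w₀(2x(L-x)(L-2x)(x+2L)+x²(L-x)²)/(120LEI) = -4·(2·9·(12-9)·(12-2·9)·(9+2·12)+9²·(12-9)²)/(120·12·50000) = 1107/2000000 rad
Load 3 — point force P=8 kN at a=8 m (b=L-a=4):
  θ_3 = Pa²(L-x)(2bL-(3b+a)(L-x))/(2L³EI)  [x>a] = 8·8²·(12-9)·(2·4·12-(3·4+8)·(12-9))/(2·12³·50000) = 1/3125 rad
Load 4 — applied couple M₀=9 kN·m at a=36/5 m (b=L-a=24/5):
  θ_4 = (R_Ax²/2 - M_Ax - M₀(x-a))/EI  [x>a] with R_A=27/25, M_A=72/25 = ((27/25)·9²/2 - (72/25)·9 - 9·(9-(36/5)))/50000 = 81/2500000 rad
Superposition: θ = Σ θ_i = 60359/10000000 rad ≈ 0.006036 rad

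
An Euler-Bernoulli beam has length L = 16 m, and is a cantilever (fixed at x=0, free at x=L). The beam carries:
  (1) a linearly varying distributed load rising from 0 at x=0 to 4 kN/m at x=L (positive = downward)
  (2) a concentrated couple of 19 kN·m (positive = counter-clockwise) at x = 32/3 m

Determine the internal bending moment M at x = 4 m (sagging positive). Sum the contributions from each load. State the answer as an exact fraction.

Load 1 — triangular load w₀=4 kN/m (0→w₀ over full span):
  M_1 = w₀Lx/2 - w₀L²/3 - w₀x³/(6L) = 4·16·4/2 - 4·16²/3 - 4·4³/(6·16) = -216 kN·m
Load 2 — applied couple M₀=19 kN·m at a=32/3 m (b=L-a=16/3):
  M_2 = M₀  [x≤a] = 19 = 19 kN·m
Superposition: M = Σ M_i = -197 kN·m ≈ -197.000000 kN·m

M(4) = -197 kN·m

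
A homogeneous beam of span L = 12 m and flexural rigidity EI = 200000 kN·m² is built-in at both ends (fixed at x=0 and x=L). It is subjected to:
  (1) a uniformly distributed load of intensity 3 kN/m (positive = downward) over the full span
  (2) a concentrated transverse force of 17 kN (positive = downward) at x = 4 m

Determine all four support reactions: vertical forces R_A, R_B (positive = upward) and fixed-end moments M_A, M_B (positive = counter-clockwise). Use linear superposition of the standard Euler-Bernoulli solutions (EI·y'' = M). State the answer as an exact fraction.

R_A = 826/27 kN, M_A = 596/9 kN·m, R_B = 605/27 kN, M_B = -460/9 kN·m

Load 1 — uniform load w=3 kN/m over full span:
  R_A = wL/2 = 3·12/2 = 18 kN
  M_A = wL²/12 = 3·12²/12 = 36 kN·m
  R_B = wL/2 = 3·12/2 = 18 kN
  M_B = -wL²/12 = -3·12²/12 = -36 kN·m
Load 2 — point force P=17 kN at a=4 m (b=L-a=8):
  R_A = Pb²(3a+b)/L³ = 17·8²·(3·4+8)/12³ = 340/27 kN
  M_A = Pab²/L² = 17·4·8²/12² = 272/9 kN·m
  R_B = Pa²(a+3b)/L³ = 17·4²·(4+3·8)/12³ = 119/27 kN
  M_B = -Pa²b/L² = -17·4²·8/12² = -136/9 kN·m
Superposition: R_A = 826/27 kN, M_A = 596/9 kN·m, R_B = 605/27 kN, M_B = -460/9 kN·m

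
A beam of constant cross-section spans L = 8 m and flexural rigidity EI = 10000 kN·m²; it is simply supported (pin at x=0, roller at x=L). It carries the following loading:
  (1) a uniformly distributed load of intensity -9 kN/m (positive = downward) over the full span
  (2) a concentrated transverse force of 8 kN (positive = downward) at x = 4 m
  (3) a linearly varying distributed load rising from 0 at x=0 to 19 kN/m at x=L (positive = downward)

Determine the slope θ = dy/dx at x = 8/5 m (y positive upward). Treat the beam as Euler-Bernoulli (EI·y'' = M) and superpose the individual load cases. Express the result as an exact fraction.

Load 1 — uniform load w=-9 kN/m over full span:
  θ_1 = -w(L³-6Lx²+4x³)/(24EI) = -(-9)·(8³-6·8·(8/5)²+4·(8/5)³)/(24·10000) = 1188/78125 rad
Load 2 — point force P=8 kN at a=4 m (b=L-a=4):
  θ_2 = -Pb(L²-b²-3x²)/(6LEI)  [x≤a] = -8·4·(8²-4²-3·(8/5)²)/(6·8·10000) = -42/15625 rad
Load 3 — triangular load w₀=19 kN/m (0→w₀ over full span):
  θ_3 = -w₀(7L⁴-30L²x²+15x⁴)/(360LEI) = -19·(7·8⁴-30·8²·(8/5)²+15·(8/5)⁴)/(360·8·10000) = -55328/3515625 rad
Superposition: θ = Σ θ_i = -11318/3515625 rad ≈ -0.003219 rad

θ(8/5) = -11318/3515625 rad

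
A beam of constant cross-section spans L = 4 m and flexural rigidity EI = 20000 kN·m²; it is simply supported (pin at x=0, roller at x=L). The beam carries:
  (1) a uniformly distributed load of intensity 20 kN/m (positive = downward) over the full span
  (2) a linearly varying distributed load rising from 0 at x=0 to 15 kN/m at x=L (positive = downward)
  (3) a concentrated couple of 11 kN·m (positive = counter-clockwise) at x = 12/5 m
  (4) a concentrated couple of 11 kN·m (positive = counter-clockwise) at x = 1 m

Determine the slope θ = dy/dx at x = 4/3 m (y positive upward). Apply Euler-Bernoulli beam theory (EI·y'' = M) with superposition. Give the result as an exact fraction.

Load 1 — uniform load w=20 kN/m over full span:
  θ_1 = -w(L³-6Lx²+4x³)/(24EI) = -20·(4³-6·4·(4/3)²+4·(4/3)³)/(24·20000) = -13/10125 rad
Load 2 — triangular load w₀=15 kN/m (0→w₀ over full span):
  θ_2 = -w₀(7L⁴-30L²x²+15x⁴)/(360LEI) = -15·(7·4⁴-30·4²·(4/3)²+15·(4/3)⁴)/(360·4·20000) = -26/50625 rad
Load 3 — applied couple M₀=11 kN·m at a=12/5 m (b=L-a=8/5):
  θ_3 = (M₀x²/(2L)+C₁)/EI  [x≤a] with C₁=M₀(3b²-L²)/(6L)=-286/75 = (11·(4/3)²/(2·4)+(-286/75))/20000 = -77/1125000 rad
Load 4 — applied couple M₀=11 kN·m at a=1 m (b=L-a=3):
  θ_4 = (M₀x²/(2L)-M₀(x-a)+C₁)/EI  [x>a] with C₁=M₀(3b²-L²)/(6L)=121/24 = (11·(4/3)²/(2·4)-11·((4/3)-1)+(121/24))/20000 = 11/57600 rad
Superposition: θ = Σ θ_i = -542701/324000000 rad ≈ -0.001675 rad

θ(4/3) = -542701/324000000 rad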